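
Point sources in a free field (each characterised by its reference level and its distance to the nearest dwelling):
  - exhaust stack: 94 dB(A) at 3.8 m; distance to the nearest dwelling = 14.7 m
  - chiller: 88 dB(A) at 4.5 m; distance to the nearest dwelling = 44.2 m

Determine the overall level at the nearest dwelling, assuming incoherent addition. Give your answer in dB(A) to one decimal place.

82.4 dB(A)

First find each source's level at the receiver (point-source: −20·log₁₀(r/r_ref)), then combine on an intensity basis.
exhaust stack: 94 − 20·log₁₀(14.7/3.8) = 94 − 11.75 = 82.25 dB(A).
chiller: 88 − 20·log₁₀(44.2/4.5) = 88 − 19.84 = 68.16 dB(A).
Σ 10^(L/10) = 1.744e+08 → L_total = 10·log₁₀(1.744e+08) = 82.42 dB(A).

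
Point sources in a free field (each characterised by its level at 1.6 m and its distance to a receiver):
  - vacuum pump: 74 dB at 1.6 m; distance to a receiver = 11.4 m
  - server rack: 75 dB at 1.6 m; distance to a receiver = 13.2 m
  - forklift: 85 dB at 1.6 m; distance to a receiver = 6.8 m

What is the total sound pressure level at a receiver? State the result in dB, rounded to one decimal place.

72.7 dB

First find each source's level at the receiver (point-source: −20·log₁₀(r/r_ref)), then combine on an intensity basis.
vacuum pump: 74 − 20·log₁₀(11.4/1.6) = 74 − 17.06 = 56.94 dB.
server rack: 75 − 20·log₁₀(13.2/1.6) = 75 − 18.33 = 56.67 dB.
forklift: 85 − 20·log₁₀(6.8/1.6) = 85 − 12.57 = 72.43 dB.
Σ 10^(L/10) = 1.847e+07 → L_total = 10·log₁₀(1.847e+07) = 72.66 dB.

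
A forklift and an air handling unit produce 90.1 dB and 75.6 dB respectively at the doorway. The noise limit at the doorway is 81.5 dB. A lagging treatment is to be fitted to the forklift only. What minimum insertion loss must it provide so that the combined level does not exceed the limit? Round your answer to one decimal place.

The untreated sources together contribute 10^(75.6/10) = 3.631e+07, i.e. 75.60 dB.
To meet 81.5 dB overall, the treated forklift may contribute at most 10^(81.5/10) − 3.631e+07 = 1.049e+08, i.e. 80.21 dB.
Required insertion loss = 90.1 − 80.21 = 9.89 dB.

9.9 dB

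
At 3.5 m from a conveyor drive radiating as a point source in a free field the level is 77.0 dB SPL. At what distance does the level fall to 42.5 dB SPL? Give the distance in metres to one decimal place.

For a point source L₁ − L₂ = 20·log₁₀(r₂/r₁), so r₂ = r₁·10^((L₁−L₂)/20).
r₂ = 3.5·10^((77.0−42.5)/20) = 3.5·10^(34.5/20) = 185.81 m.

185.8 m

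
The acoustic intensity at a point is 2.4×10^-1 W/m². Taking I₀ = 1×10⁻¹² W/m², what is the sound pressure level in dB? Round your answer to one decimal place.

L = 10·log₁₀(I/I₀) = 10·log₁₀(2.4×10^-1/10⁻¹²) = 10·log₁₀(2.4×10^11).
L = 10·(0.3802 + 11) = 113.80 dB.

113.8 dB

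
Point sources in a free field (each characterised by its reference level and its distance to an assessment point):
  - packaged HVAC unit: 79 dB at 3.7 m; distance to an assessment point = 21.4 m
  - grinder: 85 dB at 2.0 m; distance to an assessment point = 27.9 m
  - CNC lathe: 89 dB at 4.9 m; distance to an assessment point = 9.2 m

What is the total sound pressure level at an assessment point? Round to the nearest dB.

First find each source's level at the receiver (point-source: −20·log₁₀(r/r_ref)), then combine on an intensity basis.
packaged HVAC unit: 79 − 20·log₁₀(21.4/3.7) = 79 − 15.24 = 63.76 dB.
grinder: 85 − 20·log₁₀(27.9/2.0) = 85 − 22.89 = 62.11 dB.
CNC lathe: 89 − 20·log₁₀(9.2/4.9) = 89 − 5.47 = 83.53 dB.
Σ 10^(L/10) = 2.293e+08 → L_total = 10·log₁₀(2.293e+08) = 83.60 dB.

84 dB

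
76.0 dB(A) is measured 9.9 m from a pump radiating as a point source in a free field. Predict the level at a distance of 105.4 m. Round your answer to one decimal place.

Point-source attenuation: ΔL = 20·log₁₀(r₂/r₁) = 20·log₁₀(105.4/9.9) = 20.544 dB.
L₂ = 76.0 − 20·log₁₀(105.4/9.9) = 76.0 − 20.544 = 55.46 dB(A).

55.5 dB(A)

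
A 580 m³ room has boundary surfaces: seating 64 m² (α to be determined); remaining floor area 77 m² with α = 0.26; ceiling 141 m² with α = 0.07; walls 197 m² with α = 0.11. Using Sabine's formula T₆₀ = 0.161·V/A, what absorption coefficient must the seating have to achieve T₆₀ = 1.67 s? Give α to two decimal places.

Required total absorption A = 0.161·580/1.67 = 55.92 m².
Absorption from the other surfaces = 77·0.26 + 141·0.07 + 197·0.11 = 51.56 m², so the seating must supply 4.36 m² over 64 m².
α = 4.36/64 = 0.068.

0.07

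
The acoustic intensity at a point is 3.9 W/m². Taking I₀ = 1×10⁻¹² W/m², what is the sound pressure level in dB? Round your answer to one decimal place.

125.9 dB

Dividing by I₀ shifts the exponent by 12: I/I₀ = 3.9×10^12.
L = 10·(0.5911 + 12) = 125.91 dB.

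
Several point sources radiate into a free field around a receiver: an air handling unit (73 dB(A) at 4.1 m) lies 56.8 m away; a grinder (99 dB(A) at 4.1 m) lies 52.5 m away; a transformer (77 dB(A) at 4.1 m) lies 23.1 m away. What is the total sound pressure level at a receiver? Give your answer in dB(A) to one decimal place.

First find each source's level at the receiver (point-source: −20·log₁₀(r/r_ref)), then combine on an intensity basis.
air handling unit: 73 − 20·log₁₀(56.8/4.1) = 73 − 22.83 = 50.17 dB(A).
grinder: 99 − 20·log₁₀(52.5/4.1) = 99 − 22.15 = 76.85 dB(A).
transformer: 77 − 20·log₁₀(23.1/4.1) = 77 − 15.02 = 61.98 dB(A).
Σ 10^(L/10) = 5.013e+07 → L_total = 10·log₁₀(5.013e+07) = 77.00 dB(A).

77.0 dB(A)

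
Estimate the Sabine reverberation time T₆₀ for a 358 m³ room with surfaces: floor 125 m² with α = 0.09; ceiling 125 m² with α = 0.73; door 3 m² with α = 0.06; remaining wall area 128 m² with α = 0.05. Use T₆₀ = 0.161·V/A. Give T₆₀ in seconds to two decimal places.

0.53 s

Total absorption A = 125·0.09 + 125·0.73 + 3·0.06 + 128·0.05 = 109.08 m² sabins.
T₆₀ = 0.161 × 358 / 109.08 = 0.528 s.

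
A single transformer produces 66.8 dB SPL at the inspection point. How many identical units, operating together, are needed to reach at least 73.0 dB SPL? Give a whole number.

5

The shortfall is 73.0 − 66.8 = 6.2 dB, and N units add 10·log₁₀ N, so need 10·log₁₀ N ≥ 6.2.
N ≥ 10^(6.2/10) = 4.169, so N = 5.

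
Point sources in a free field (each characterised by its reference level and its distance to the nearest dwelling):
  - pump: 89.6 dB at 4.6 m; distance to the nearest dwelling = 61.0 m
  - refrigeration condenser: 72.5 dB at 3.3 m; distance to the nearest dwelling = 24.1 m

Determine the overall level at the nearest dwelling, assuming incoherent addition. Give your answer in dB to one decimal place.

67.4 dB

Apply inverse-square spreading to bring every level to the receiver, then sum 10^(L/10).
pump: 89.6 − 20·log₁₀(61.0/4.6) = 89.6 − 22.45 = 67.15 dB.
refrigeration condenser: 72.5 − 20·log₁₀(24.1/3.3) = 72.5 − 17.27 = 55.23 dB.
Σ 10^(L/10) = 5.520e+06 → L_total = 10·log₁₀(5.520e+06) = 67.42 dB.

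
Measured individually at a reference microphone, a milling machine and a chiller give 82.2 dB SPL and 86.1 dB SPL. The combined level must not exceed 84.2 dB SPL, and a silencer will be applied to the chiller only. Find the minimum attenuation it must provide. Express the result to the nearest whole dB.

The untreated sources together contribute 10^(82.2/10) = 1.660e+08, i.e. 82.20 dB SPL.
To meet 84.2 dB SPL overall, the treated chiller may contribute at most 10^(84.2/10) − 1.660e+08 = 9.707e+07, i.e. 79.87 dB SPL.
So the chiller must be reduced from 86.1 to 79.87 dB SPL: IL = 6.23 dB.

6 dB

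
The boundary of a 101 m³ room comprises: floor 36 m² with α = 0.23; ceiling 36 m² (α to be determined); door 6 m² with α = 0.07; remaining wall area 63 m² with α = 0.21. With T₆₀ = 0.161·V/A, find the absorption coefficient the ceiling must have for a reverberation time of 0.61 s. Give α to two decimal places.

Required total absorption A = 0.161·101/0.61 = 26.66 m².
Absorption from the other surfaces = 36·0.23 + 6·0.07 + 63·0.21 = 21.93 m², so the ceiling must supply 4.73 m² over 36 m².
α = 4.73/36 = 0.131.

0.13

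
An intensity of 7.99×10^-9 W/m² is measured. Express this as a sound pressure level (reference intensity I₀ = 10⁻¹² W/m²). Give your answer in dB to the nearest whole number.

39 dB

Dividing by I₀ shifts the exponent by 12: I/I₀ = 7.99×10^3.
L = 10·(0.9025 + 3) = 39.03 dB.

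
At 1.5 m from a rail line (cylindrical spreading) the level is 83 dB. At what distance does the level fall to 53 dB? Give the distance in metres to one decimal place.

1500.0 m

The 30.0 dB drop corresponds to a distance ratio of 10^(30.0/10) for a line source.
r₂ = 1.5·10^((83−53)/10) = 1.5·10^(30.0/10) = 1500.00 m.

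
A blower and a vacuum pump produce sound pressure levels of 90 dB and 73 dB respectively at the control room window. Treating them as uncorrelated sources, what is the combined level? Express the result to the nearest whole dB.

90 dB

For uncorrelated sources the intensities add, so convert each level to linear form, sum, and take 10·log₁₀ of the total.
Σ 10^(L/10) = 10^(90/10) + 10^(73/10) = 1.020e+09.
L_total = 10·log₁₀(1.020e+09) = 90.09 dB.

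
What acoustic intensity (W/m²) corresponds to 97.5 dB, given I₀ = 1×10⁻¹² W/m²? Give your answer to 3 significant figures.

0.00562 W/m²

L = 10·log₁₀(I/I₀) ⇒ I = I₀·10^(L/10) = 10⁻¹² × 10^9.75.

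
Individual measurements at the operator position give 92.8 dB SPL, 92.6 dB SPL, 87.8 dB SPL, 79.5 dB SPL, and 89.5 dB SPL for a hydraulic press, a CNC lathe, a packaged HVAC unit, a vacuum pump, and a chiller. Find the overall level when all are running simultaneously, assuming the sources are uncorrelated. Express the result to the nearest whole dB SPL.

97 dB SPL

For uncorrelated sources the intensities add, so convert each level to linear form, sum, and take 10·log₁₀ of the total.
Σ 10^(L/10) = 10^(92.8/10) + 10^(92.6/10) + 10^(87.8/10) + 10^(79.5/10) + 10^(89.5/10) = 5.308e+09.
L_total = 10·log₁₀(5.308e+09) = 97.25 dB SPL.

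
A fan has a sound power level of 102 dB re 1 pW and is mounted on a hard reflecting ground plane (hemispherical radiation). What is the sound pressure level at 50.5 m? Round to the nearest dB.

60 dB

The power spreads over a hemisphere of area 2π·r², so L_p = L_w − 10·log₁₀(2π·r²).
2π·r² = 1.602e+04 m², 10·log₁₀ of that is 42.048 dB.
L_p = 102 − 42.048 = 59.95 dB.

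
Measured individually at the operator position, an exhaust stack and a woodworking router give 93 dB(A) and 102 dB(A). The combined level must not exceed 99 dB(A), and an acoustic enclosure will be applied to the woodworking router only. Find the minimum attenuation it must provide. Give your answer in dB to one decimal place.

4.3 dB

The untreated sources together contribute 10^(93/10) = 1.995e+09, i.e. 93.00 dB(A).
To meet 99 dB(A) overall, the treated woodworking router may contribute at most 10^(99/10) − 1.995e+09 = 5.948e+09, i.e. 97.74 dB(A).
So the woodworking router must be reduced from 102 to 97.74 dB(A): IL = 4.26 dB.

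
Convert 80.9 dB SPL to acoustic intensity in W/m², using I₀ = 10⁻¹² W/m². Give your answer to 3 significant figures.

0.000123 W/m²

I = I₀·10^(L/10) = 10⁻¹² × 10^(80.9/10) = 10^(-3.910).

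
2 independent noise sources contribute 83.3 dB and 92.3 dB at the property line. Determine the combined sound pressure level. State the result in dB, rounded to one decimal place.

Incoherent sources combine by intensity addition: L_total = 10·log₁₀(Σ 10^(L_i/10)).
Σ 10^(L/10) = 10^(83.3/10) + 10^(92.3/10) = 1.912e+09.
L_total = 10·log₁₀(1.912e+09) = 92.81 dB.

92.8 dB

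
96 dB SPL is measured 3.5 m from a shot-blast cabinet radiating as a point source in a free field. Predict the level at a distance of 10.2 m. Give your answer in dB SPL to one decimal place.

For a point source, L₂ = L₁ − 20·log₁₀(r₂/r₁).
L₂ = 96 − 20·log₁₀(10.2/3.5) = 96 − 9.291 = 86.71 dB SPL.

86.7 dB SPL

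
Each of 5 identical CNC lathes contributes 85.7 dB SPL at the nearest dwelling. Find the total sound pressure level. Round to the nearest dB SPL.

93 dB SPL

L_total = L₁ + 10·log₁₀ N for N identical incoherent sources.
L_total = 85.7 + 10·log₁₀(5) = 85.7 + 6.990 = 92.69 dB SPL.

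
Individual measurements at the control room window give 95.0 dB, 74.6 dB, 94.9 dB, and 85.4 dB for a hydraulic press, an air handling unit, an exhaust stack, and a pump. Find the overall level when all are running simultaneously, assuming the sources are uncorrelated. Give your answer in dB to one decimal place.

For uncorrelated sources the intensities add, so convert each level to linear form, sum, and take 10·log₁₀ of the total.
Σ 10^(L/10) = 10^(95.0/10) + 10^(74.6/10) + 10^(94.9/10) + 10^(85.4/10) = 6.628e+09.
L_total = 10·log₁₀(6.628e+09) = 98.21 dB.

98.2 dB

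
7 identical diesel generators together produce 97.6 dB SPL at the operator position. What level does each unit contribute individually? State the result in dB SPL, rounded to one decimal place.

For N identical incoherent sources L_total = L₁ + 10·log₁₀ N, so L₁ = 97.6 − 10·log₁₀(7) = 97.6 − 8.451.

89.1 dB SPL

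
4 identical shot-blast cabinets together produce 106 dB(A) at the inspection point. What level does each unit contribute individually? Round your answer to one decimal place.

100.0 dB(A)

For N identical incoherent sources L_total = L₁ + 10·log₁₀ N, so L₁ = 106 − 10·log₁₀(4) = 106 − 6.021.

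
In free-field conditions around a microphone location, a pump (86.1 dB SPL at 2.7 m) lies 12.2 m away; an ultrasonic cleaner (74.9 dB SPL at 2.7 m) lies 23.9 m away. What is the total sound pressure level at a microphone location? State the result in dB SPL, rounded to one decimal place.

73.1 dB SPL

Apply inverse-square spreading to bring every level to the receiver, then sum 10^(L/10).
pump: 86.1 − 20·log₁₀(12.2/2.7) = 86.1 − 13.10 = 73.00 dB SPL.
ultrasonic cleaner: 74.9 − 20·log₁₀(23.9/2.7) = 74.9 − 18.94 = 55.96 dB SPL.
Σ 10^(L/10) = 2.035e+07 → L_total = 10·log₁₀(2.035e+07) = 73.09 dB SPL.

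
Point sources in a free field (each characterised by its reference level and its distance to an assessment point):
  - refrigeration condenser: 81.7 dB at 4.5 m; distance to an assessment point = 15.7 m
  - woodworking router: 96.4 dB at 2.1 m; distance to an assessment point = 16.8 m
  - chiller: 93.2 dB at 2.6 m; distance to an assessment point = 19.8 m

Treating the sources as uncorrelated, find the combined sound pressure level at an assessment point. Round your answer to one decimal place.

Apply inverse-square spreading to bring every level to the receiver, then sum 10^(L/10).
refrigeration condenser: 81.7 − 20·log₁₀(15.7/4.5) = 81.7 − 10.85 = 70.85 dB.
woodworking router: 96.4 − 20·log₁₀(16.8/2.1) = 96.4 − 18.06 = 78.34 dB.
chiller: 93.2 − 20·log₁₀(19.8/2.6) = 93.2 − 17.63 = 75.57 dB.
Σ 10^(L/10) = 1.164e+08 → L_total = 10·log₁₀(1.164e+08) = 80.66 dB.

80.7 dB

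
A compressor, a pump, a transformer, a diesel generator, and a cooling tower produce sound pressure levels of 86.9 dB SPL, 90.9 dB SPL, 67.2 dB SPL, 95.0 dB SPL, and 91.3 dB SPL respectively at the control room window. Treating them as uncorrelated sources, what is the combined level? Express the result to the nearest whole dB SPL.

For uncorrelated sources the intensities add, so convert each level to linear form, sum, and take 10·log₁₀ of the total.
Σ 10^(L/10) = 10^(86.9/10) + 10^(90.9/10) + 10^(67.2/10) + 10^(95.0/10) + 10^(91.3/10) = 6.237e+09.
L_total = 10·log₁₀(6.237e+09) = 97.95 dB SPL.

98 dB SPL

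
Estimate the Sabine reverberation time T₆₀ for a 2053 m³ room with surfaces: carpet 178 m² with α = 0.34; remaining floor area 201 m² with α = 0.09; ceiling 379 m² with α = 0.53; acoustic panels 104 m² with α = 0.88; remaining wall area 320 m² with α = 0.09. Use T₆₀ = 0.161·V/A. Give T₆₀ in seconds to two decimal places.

0.83 s

A = Σ Sᵢαᵢ = 178·0.34 + 201·0.09 + 379·0.53 + 104·0.88 + 320·0.09 = 399.80 m².
T₆₀ = 0.161 × 2053 / 399.80 = 0.827 s.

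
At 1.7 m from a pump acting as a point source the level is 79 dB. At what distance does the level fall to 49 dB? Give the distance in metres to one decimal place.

The 30.0 dB drop corresponds to a distance ratio of 10^(30.0/20) for a point source.
r₂ = 1.7·10^((79−49)/20) = 1.7·10^(30.0/20) = 53.76 m.

53.8 m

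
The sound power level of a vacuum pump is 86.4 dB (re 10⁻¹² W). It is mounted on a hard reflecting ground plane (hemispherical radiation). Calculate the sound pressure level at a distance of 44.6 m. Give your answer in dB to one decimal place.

45.4 dB

The power spreads over a hemisphere of area 2π·r², so L_p = L_w − 10·log₁₀(2π·r²).
2π·r² = 1.25e+04 m², 10·log₁₀ of that is 40.968 dB.
L_p = 86.4 − 40.968 = 45.43 dB.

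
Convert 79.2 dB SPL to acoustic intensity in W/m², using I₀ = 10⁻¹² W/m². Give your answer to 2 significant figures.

8.3e-05 W/m²

L = 10·log₁₀(I/I₀) ⇒ I = I₀·10^(L/10) = 10⁻¹² × 10^7.92.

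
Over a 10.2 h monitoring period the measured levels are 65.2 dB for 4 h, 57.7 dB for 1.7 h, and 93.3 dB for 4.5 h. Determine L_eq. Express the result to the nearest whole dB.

90 dB

L_eq = 10·log₁₀[(1/T)·Σ tᵢ·10^(Lᵢ/10)] with T = 10.2 h.
Σ tᵢ·10^(Lᵢ/10) = 4·10^(65.2/10) + 1.7·10^(57.7/10) + 4.5·10^(93.3/10) = 9.635e+09.
L_eq = 10·log₁₀(9.635e+09/10.2) = 89.75 dB.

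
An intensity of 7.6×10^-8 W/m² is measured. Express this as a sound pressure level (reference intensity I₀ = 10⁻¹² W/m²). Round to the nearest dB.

49 dB

Dividing by I₀ shifts the exponent by 12: I/I₀ = 7.6×10^4.
L = 10·(0.8808 + 4) = 48.81 dB.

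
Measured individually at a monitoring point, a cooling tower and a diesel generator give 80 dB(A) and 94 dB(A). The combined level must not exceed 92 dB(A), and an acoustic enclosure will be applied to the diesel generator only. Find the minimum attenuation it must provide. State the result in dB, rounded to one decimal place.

2.3 dB

Everything except the diesel generator sums to 10^(80/10) = 1.000e+08 in linear terms, 80.00 dB(A).
The limit corresponds to 10^(92/10) = 1.585e+09; subtracting the fixed part leaves 1.485e+09 for the diesel generator, i.e. 91.72 dB(A).
Required insertion loss = 94 − 91.72 = 2.28 dB.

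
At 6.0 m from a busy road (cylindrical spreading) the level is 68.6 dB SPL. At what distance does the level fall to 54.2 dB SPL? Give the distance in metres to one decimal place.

Line-source spreading drops the level by 10·log₁₀(r₂/r₁); inverting, r₂/r₁ = 10^(ΔL/10).
r₂ = 6.0·10^((68.6−54.2)/10) = 6.0·10^(14.4/10) = 165.25 m.

165.3 m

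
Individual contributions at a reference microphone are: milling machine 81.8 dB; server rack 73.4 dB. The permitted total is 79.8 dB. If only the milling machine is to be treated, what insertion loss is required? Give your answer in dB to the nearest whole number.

Everything except the milling machine sums to 10^(73.4/10) = 2.188e+07 in linear terms, 73.40 dB.
To meet 79.8 dB overall, the treated milling machine may contribute at most 10^(79.8/10) − 2.188e+07 = 7.362e+07, i.e. 78.67 dB.
So the milling machine must be reduced from 81.8 to 78.67 dB: IL = 3.13 dB.

3 dB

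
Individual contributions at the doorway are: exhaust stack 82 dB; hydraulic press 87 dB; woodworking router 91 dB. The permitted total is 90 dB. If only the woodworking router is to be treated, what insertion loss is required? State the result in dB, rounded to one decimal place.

The untreated sources together contribute 10^(82/10) + 10^(87/10) = 6.597e+08, i.e. 88.19 dB.
To meet 90 dB overall, the treated woodworking router may contribute at most 10^(90/10) − 6.597e+08 = 3.403e+08, i.e. 85.32 dB.
Required insertion loss = 91 − 85.32 = 5.68 dB.

5.7 dB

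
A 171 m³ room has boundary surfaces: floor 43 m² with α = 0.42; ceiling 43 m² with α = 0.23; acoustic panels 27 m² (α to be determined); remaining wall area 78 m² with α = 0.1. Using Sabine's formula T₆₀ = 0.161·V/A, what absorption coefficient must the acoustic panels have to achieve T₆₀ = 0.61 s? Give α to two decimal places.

0.35

A = 0.161·V/T₆₀ = 0.161·171/0.61 = 45.13 m² sabins.
Absorption from the other surfaces = 43·0.42 + 43·0.23 + 78·0.1 = 35.75 m², so the acoustic panels must supply 9.38 m² over 27 m².
α = 9.38/27 = 0.348.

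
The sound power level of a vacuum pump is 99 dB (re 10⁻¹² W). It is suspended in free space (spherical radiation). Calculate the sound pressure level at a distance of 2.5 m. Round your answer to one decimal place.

Free-field spherical radiation: L_p = L_w − 10·log₁₀(4π·r²), r = 2.5 m.
4π·r² = 78.54 m², 10·log₁₀ of that is 18.951 dB.
L_p = 99 − 18.951 = 80.05 dB.

80.0 dB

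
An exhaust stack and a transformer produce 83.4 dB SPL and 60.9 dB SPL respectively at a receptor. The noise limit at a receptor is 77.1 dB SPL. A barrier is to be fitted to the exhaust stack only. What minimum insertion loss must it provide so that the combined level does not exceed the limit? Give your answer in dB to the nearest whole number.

Everything except the exhaust stack sums to 10^(60.9/10) = 1.230e+06 in linear terms, 60.90 dB SPL.
To meet 77.1 dB SPL overall, the treated exhaust stack may contribute at most 10^(77.1/10) − 1.230e+06 = 5.006e+07, i.e. 76.99 dB SPL.
Required insertion loss = 83.4 − 76.99 = 6.41 dB.

6 dB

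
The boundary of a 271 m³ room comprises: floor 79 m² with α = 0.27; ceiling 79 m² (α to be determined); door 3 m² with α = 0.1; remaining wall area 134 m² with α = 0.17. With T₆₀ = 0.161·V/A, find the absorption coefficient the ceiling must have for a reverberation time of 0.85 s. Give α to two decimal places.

0.09

From T₆₀ = 0.161·V/A, the target T₆₀ = 0.85 s needs A = 0.161·271/0.85 = 51.33 m².
Absorption from the other surfaces = 79·0.27 + 3·0.1 + 134·0.17 = 44.41 m², so the ceiling must supply 6.92 m² over 79 m².
α = 6.92/79 = 0.088.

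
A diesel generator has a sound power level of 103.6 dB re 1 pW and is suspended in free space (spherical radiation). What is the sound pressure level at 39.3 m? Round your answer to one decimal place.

60.7 dB

The power spreads over a sphere of area 4π·r², so L_p = L_w − 10·log₁₀(4π·r²).
4π·r² = 1.941e+04 m², 10·log₁₀ of that is 42.880 dB.
L_p = 103.6 − 42.880 = 60.72 dB.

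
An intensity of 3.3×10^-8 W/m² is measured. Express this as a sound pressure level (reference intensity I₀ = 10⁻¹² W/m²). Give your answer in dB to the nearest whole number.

45 dB

Dividing by I₀ shifts the exponent by 12: I/I₀ = 3.3×10^4.
L = 10·(0.5185 + 4) = 45.19 dB.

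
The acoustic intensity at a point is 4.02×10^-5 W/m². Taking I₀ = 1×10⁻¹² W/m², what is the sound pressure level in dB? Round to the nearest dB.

76 dB

L = 10·log₁₀(I/I₀) = 10·log₁₀(4.02×10^-5/10⁻¹²) = 10·log₁₀(4.02×10^7).
L = 10·(0.6042 + 7) = 76.04 dB.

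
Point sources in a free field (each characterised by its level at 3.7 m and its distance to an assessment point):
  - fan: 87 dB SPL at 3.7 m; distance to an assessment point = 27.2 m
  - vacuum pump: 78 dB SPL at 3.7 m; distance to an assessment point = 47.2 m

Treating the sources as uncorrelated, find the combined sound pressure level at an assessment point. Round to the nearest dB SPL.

Apply inverse-square spreading to bring every level to the receiver, then sum 10^(L/10).
fan: 87 − 20·log₁₀(27.2/3.7) = 87 − 17.33 = 69.67 dB SPL.
vacuum pump: 78 − 20·log₁₀(47.2/3.7) = 78 − 22.11 = 55.89 dB SPL.
Σ 10^(L/10) = 9.662e+06 → L_total = 10·log₁₀(9.662e+06) = 69.85 dB SPL.

70 dB SPL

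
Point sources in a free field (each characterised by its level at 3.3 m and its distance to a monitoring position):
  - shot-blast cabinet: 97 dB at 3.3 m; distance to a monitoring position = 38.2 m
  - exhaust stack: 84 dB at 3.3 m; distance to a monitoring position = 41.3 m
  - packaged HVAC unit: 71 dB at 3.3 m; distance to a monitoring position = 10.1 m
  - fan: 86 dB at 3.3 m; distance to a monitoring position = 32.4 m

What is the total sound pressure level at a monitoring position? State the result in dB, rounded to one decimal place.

First find each source's level at the receiver (point-source: −20·log₁₀(r/r_ref)), then combine on an intensity basis.
shot-blast cabinet: 97 − 20·log₁₀(38.2/3.3) = 97 − 21.27 = 75.73 dB.
exhaust stack: 84 − 20·log₁₀(41.3/3.3) = 84 − 21.95 = 62.05 dB.
packaged HVAC unit: 71 − 20·log₁₀(10.1/3.3) = 71 − 9.72 = 61.28 dB.
fan: 86 − 20·log₁₀(32.4/3.3) = 86 − 19.84 = 66.16 dB.
Σ 10^(L/10) = 4.448e+07 → L_total = 10·log₁₀(4.448e+07) = 76.48 dB.

76.5 dB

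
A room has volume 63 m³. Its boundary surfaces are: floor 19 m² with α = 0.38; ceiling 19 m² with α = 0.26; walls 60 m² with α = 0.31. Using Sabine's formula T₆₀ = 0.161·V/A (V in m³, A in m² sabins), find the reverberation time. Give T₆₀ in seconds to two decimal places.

0.33 s

Summing Sᵢαᵢ: 19·0.38 + 19·0.26 + 60·0.31 = 30.76 m².
T₆₀ = 0.161·V/A = 0.161·63/30.76 = 0.330 s.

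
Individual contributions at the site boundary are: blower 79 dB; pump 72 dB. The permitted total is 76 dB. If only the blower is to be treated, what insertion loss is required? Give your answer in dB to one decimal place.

5.2 dB

Everything except the blower sums to 10^(72/10) = 1.585e+07 in linear terms, 72.00 dB.
To meet 76 dB overall, the treated blower may contribute at most 10^(76/10) − 1.585e+07 = 2.396e+07, i.e. 73.80 dB.
Required insertion loss = 79 − 73.80 = 5.20 dB.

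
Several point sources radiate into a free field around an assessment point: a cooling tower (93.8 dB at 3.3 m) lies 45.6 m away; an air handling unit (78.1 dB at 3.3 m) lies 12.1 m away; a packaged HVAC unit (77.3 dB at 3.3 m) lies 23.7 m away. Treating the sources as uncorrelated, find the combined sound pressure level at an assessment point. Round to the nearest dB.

73 dB

First find each source's level at the receiver (point-source: −20·log₁₀(r/r_ref)), then combine on an intensity basis.
cooling tower: 93.8 − 20·log₁₀(45.6/3.3) = 93.8 − 22.81 = 70.99 dB.
air handling unit: 78.1 − 20·log₁₀(12.1/3.3) = 78.1 − 11.29 = 66.81 dB.
packaged HVAC unit: 77.3 − 20·log₁₀(23.7/3.3) = 77.3 − 17.12 = 60.18 dB.
Σ 10^(L/10) = 1.841e+07 → L_total = 10·log₁₀(1.841e+07) = 72.65 dB.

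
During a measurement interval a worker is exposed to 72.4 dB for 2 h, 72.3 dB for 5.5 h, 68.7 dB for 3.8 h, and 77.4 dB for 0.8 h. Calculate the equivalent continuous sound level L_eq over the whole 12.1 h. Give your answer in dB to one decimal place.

72.2 dB

Weight each interval's intensity by its duration and average over T = 12.1 h:
Σ tᵢ·10^(Lᵢ/10) = 2·10^(72.4/10) + 5.5·10^(72.3/10) + 3.8·10^(68.7/10) + 0.8·10^(77.4/10) = 2.003e+08.
L_eq = 10·log₁₀(2.003e+08/12.1) = 72.19 dB.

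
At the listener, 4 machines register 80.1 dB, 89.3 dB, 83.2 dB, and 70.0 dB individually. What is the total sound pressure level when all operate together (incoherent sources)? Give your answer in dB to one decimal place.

Incoherent sources combine by intensity addition: L_total = 10·log₁₀(Σ 10^(L_i/10)).
Σ 10^(L/10) = 10^(80.1/10) + 10^(89.3/10) + 10^(83.2/10) + 10^(70.0/10) = 1.172e+09.
L_total = 10·log₁₀(1.172e+09) = 90.69 dB.

90.7 dB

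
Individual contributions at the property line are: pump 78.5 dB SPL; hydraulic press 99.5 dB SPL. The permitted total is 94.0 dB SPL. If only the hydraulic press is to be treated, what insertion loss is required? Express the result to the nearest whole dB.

Fixed contribution from the other source: Σ 10^(L/10) = 10^(78.5/10) = 7.079e+07 (78.50 dB SPL).
The limit corresponds to 10^(94.0/10) = 2.512e+09; subtracting the fixed part leaves 2.441e+09 for the hydraulic press, i.e. 93.88 dB SPL.
So the hydraulic press must be reduced from 99.5 to 93.88 dB SPL: IL = 5.62 dB.

6 dB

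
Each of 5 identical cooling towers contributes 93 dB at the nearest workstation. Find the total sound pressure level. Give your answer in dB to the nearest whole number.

N identical incoherent sources raise the level by 10·log₁₀ N.
L_total = 93 + 10·log₁₀(5) = 93 + 6.990 = 99.99 dB.

100 dB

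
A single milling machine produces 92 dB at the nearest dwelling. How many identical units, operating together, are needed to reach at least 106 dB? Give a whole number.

N identical sources give L₁ + 10·log₁₀ N, so require 10·log₁₀ N ≥ 106 − 92 = 14.0 dB.
N ≥ 10^(14.0/10) = 25.119, so N = 26.

26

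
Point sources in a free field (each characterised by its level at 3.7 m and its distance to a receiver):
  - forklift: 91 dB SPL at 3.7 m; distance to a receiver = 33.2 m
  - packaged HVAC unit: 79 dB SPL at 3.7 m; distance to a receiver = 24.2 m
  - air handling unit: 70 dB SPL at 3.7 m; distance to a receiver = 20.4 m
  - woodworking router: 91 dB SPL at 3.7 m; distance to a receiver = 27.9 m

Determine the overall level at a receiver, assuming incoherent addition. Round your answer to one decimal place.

76.0 dB SPL

Apply inverse-square spreading to bring every level to the receiver, then sum 10^(L/10).
forklift: 91 − 20·log₁₀(33.2/3.7) = 91 − 19.06 = 71.94 dB SPL.
packaged HVAC unit: 79 − 20·log₁₀(24.2/3.7) = 79 − 16.31 = 62.69 dB SPL.
air handling unit: 70 − 20·log₁₀(20.4/3.7) = 70 − 14.83 = 55.17 dB SPL.
woodworking router: 91 − 20·log₁₀(27.9/3.7) = 91 − 17.55 = 73.45 dB SPL.
Σ 10^(L/10) = 3.996e+07 → L_total = 10·log₁₀(3.996e+07) = 76.02 dB SPL.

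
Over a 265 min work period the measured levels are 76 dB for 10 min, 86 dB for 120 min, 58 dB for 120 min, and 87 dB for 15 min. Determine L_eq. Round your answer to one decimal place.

L_eq = 10·log₁₀[(1/T)·Σ tᵢ·10^(Lᵢ/10)] with T = 265 min.
Σ tᵢ·10^(Lᵢ/10) = 10·10^(76/10) + 120·10^(86/10) + 120·10^(58/10) + 15·10^(87/10) = 5.576e+10.
L_eq = 10·log₁₀(5.576e+10/265) = 83.23 dB.

83.2 dB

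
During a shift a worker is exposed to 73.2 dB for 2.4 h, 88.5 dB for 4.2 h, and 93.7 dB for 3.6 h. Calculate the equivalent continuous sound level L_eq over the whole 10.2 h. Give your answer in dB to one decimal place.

Weight each interval's intensity by its duration and average over T = 10.2 h:
Σ tᵢ·10^(Lᵢ/10) = 2.4·10^(73.2/10) + 4.2·10^(88.5/10) + 3.6·10^(93.7/10) = 1.146e+10.
L_eq = 10·log₁₀(1.146e+10/10.2) = 90.51 dB.

90.5 dB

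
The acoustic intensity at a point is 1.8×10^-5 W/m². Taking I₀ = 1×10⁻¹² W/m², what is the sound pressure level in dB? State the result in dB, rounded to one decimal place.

Dividing by I₀ shifts the exponent by 12: I/I₀ = 1.8×10^7.
L = 10·(0.2553 + 7) = 72.55 dB.

72.6 dB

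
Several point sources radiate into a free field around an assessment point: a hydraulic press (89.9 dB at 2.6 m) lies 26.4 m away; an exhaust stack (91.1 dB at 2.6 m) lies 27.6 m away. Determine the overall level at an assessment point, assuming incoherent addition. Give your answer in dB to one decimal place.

Apply inverse-square spreading to bring every level to the receiver, then sum 10^(L/10).
hydraulic press: 89.9 − 20·log₁₀(26.4/2.6) = 89.9 − 20.13 = 69.77 dB.
exhaust stack: 91.1 − 20·log₁₀(27.6/2.6) = 91.1 − 20.52 = 70.58 dB.
Σ 10^(L/10) = 2.091e+07 → L_total = 10·log₁₀(2.091e+07) = 73.20 dB.

73.2 dB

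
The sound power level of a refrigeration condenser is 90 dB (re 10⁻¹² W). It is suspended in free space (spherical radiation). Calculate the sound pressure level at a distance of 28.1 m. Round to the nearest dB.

Free-field spherical radiation: L_p = L_w − 10·log₁₀(4π·r²), r = 28.1 m.
4π·r² = 9923 m², 10·log₁₀ of that is 39.966 dB.
L_p = 90 − 39.966 = 50.03 dB.

50 dB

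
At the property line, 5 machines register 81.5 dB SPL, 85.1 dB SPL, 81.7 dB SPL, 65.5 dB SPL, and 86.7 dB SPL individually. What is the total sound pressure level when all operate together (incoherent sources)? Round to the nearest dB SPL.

90 dB SPL

For uncorrelated sources the intensities add, so convert each level to linear form, sum, and take 10·log₁₀ of the total.
Σ 10^(L/10) = 10^(81.5/10) + 10^(85.1/10) + 10^(81.7/10) + 10^(65.5/10) + 10^(86.7/10) = 1.084e+09.
L_total = 10·log₁₀(1.084e+09) = 90.35 dB SPL.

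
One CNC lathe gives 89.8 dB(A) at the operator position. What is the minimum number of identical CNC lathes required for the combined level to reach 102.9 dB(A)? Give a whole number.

N identical sources give L₁ + 10·log₁₀ N, so require 10·log₁₀ N ≥ 102.9 − 89.8 = 13.1 dB.
N ≥ 10^(13.1/10) = 20.417, so N = 21.

21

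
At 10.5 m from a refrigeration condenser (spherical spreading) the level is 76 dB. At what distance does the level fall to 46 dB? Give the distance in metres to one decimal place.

Point-source spreading drops the level by 20·log₁₀(r₂/r₁); inverting, r₂/r₁ = 10^(ΔL/20).
r₂ = 10.5·10^((76−46)/20) = 10.5·10^(30.0/20) = 332.04 m.

332.0 m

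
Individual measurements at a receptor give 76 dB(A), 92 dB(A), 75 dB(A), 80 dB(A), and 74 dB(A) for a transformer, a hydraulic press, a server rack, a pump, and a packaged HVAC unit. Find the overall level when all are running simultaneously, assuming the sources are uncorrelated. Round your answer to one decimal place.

For uncorrelated sources the intensities add, so convert each level to linear form, sum, and take 10·log₁₀ of the total.
Σ 10^(L/10) = 10^(76/10) + 10^(92/10) + 10^(75/10) + 10^(80/10) + 10^(74/10) = 1.781e+09.
L_total = 10·log₁₀(1.781e+09) = 92.51 dB(A).

92.5 dB(A)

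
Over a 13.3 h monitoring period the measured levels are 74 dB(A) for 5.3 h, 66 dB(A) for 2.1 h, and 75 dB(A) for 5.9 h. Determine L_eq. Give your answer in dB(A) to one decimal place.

73.9 dB(A)

The energy average is taken in the linear domain: L_eq = 10·log₁₀[(Σ tᵢ·10^(Lᵢ/10))/T], T = 13.3 h.
Σ tᵢ·10^(Lᵢ/10) = 5.3·10^(74/10) + 2.1·10^(66/10) + 5.9·10^(75/10) = 3.281e+08.
L_eq = 10·log₁₀(3.281e+08/13.3) = 73.92 dB(A).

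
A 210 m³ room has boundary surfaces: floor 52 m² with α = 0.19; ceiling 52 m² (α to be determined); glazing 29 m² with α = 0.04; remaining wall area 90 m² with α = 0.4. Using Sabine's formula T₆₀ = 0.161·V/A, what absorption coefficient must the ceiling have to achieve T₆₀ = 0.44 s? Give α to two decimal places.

0.57

A = 0.161·V/T₆₀ = 0.161·210/0.44 = 76.84 m² sabins.
Absorption from the other surfaces = 52·0.19 + 29·0.04 + 90·0.4 = 47.04 m², so the ceiling must supply 29.80 m² over 52 m².
α = 29.80/52 = 0.573.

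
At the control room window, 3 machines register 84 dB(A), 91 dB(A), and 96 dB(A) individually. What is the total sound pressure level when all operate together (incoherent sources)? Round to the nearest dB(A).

97 dB(A)

Incoherent sources combine by intensity addition: L_total = 10·log₁₀(Σ 10^(L_i/10)).
Σ 10^(L/10) = 10^(84/10) + 10^(91/10) + 10^(96/10) = 5.491e+09.
L_total = 10·log₁₀(5.491e+09) = 97.40 dB(A).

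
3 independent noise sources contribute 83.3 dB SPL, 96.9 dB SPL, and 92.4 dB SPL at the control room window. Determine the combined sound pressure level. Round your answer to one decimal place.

For uncorrelated sources the intensities add, so convert each level to linear form, sum, and take 10·log₁₀ of the total.
Σ 10^(L/10) = 10^(83.3/10) + 10^(96.9/10) + 10^(92.4/10) = 6.849e+09.
L_total = 10·log₁₀(6.849e+09) = 98.36 dB SPL.

98.4 dB SPL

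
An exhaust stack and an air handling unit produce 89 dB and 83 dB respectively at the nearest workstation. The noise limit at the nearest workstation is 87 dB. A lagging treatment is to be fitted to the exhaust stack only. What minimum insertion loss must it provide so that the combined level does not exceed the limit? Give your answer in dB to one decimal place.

4.2 dB

Everything except the exhaust stack sums to 10^(83/10) = 1.995e+08 in linear terms, 83.00 dB.
The limit corresponds to 10^(87/10) = 5.012e+08; subtracting the fixed part leaves 3.017e+08 for the exhaust stack, i.e. 84.80 dB.
So the exhaust stack must be reduced from 89 to 84.80 dB: IL = 4.20 dB.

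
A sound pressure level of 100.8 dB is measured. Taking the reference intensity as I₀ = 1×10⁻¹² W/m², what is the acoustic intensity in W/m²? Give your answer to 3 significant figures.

0.0120 W/m²

L = 10·log₁₀(I/I₀) ⇒ I = I₀·10^(L/10) = 10⁻¹² × 10^10.08.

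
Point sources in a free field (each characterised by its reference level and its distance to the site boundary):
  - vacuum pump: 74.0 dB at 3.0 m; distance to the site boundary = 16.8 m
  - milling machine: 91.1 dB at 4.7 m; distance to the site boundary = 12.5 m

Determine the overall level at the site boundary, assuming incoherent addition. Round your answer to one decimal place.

82.6 dB

First find each source's level at the receiver (point-source: −20·log₁₀(r/r_ref)), then combine on an intensity basis.
vacuum pump: 74.0 − 20·log₁₀(16.8/3.0) = 74.0 − 14.96 = 59.04 dB.
milling machine: 91.1 − 20·log₁₀(12.5/4.7) = 91.1 − 8.50 = 82.60 dB.
Σ 10^(L/10) = 1.829e+08 → L_total = 10·log₁₀(1.829e+08) = 82.62 dB.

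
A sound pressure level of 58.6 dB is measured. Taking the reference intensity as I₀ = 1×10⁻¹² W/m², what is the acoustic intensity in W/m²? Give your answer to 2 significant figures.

7.2e-07 W/m²

I/I₀ = 10^(58.6/10) = 7.244e+05, so I = 7.244e+05 × 10⁻¹² W/m².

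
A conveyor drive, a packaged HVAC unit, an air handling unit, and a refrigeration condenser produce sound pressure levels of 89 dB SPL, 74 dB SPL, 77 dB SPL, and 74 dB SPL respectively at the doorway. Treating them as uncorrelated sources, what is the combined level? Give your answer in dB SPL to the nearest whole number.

For uncorrelated sources the intensities add, so convert each level to linear form, sum, and take 10·log₁₀ of the total.
Σ 10^(L/10) = 10^(89/10) + 10^(74/10) + 10^(77/10) + 10^(74/10) = 8.947e+08.
L_total = 10·log₁₀(8.947e+08) = 89.52 dB SPL.

90 dB SPL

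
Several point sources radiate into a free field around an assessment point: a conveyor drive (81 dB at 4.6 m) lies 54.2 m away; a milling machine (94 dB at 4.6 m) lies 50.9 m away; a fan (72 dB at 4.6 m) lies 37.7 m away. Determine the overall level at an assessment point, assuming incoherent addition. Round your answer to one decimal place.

Apply inverse-square spreading to bring every level to the receiver, then sum 10^(L/10).
conveyor drive: 81 − 20·log₁₀(54.2/4.6) = 81 − 21.42 = 59.58 dB.
milling machine: 94 − 20·log₁₀(50.9/4.6) = 94 − 20.88 = 73.12 dB.
fan: 72 − 20·log₁₀(37.7/4.6) = 72 − 18.27 = 53.73 dB.
Σ 10^(L/10) = 2.166e+07 → L_total = 10·log₁₀(2.166e+07) = 73.36 dB.

73.4 dB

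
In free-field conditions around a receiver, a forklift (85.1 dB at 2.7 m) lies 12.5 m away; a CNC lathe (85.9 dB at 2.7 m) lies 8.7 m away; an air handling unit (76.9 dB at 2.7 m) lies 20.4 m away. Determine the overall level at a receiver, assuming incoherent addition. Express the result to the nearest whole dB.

Propagate each source to the receiver with L = L_ref − 20·log₁₀(r/r_ref), then add intensities.
forklift: 85.1 − 20·log₁₀(12.5/2.7) = 85.1 − 13.31 = 71.79 dB.
CNC lathe: 85.9 − 20·log₁₀(8.7/2.7) = 85.9 − 10.16 = 75.74 dB.
air handling unit: 76.9 − 20·log₁₀(20.4/2.7) = 76.9 − 17.57 = 59.33 dB.
Σ 10^(L/10) = 5.343e+07 → L_total = 10·log₁₀(5.343e+07) = 77.28 dB.

77 dB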